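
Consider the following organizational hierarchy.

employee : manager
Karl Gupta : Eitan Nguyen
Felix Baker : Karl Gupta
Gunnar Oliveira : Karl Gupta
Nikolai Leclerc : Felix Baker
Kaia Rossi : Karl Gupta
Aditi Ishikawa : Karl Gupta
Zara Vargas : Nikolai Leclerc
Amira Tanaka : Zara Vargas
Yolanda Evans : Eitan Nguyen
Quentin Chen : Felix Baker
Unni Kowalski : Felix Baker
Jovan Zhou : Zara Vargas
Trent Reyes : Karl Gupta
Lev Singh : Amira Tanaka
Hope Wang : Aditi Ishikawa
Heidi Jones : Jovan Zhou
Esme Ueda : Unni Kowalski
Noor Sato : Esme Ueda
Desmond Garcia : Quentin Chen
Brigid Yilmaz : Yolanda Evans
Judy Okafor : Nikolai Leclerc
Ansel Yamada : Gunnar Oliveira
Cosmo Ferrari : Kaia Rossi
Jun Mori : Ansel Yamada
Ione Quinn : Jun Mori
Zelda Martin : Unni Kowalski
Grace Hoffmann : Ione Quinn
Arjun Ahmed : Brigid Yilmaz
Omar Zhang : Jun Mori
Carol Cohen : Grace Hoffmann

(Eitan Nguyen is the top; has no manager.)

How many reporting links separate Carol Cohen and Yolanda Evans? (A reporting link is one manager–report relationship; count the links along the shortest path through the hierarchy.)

Carol Cohen is 7 levels below Eitan Nguyen, and Yolanda Evans is 1 level below Eitan Nguyen (their lowest common manager). The shortest path runs up from Carol Cohen to Eitan Nguyen and back down to Yolanda Evans: 7 + 1 = 8 links.

8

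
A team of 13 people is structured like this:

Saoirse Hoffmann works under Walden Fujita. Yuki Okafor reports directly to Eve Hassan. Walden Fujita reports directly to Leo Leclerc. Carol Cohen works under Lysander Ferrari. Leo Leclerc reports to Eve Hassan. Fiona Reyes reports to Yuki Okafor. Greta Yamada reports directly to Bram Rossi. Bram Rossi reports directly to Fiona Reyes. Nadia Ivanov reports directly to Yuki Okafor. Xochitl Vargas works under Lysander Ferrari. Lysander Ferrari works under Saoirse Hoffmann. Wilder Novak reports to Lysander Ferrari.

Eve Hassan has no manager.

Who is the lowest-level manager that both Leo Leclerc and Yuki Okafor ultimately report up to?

Leo Leclerc's chain of managers is Eve Hassan. Yuki Okafor's chain of managers is Eve Hassan. The first manager that appears in both chains is Eve Hassan.

Eve Hassan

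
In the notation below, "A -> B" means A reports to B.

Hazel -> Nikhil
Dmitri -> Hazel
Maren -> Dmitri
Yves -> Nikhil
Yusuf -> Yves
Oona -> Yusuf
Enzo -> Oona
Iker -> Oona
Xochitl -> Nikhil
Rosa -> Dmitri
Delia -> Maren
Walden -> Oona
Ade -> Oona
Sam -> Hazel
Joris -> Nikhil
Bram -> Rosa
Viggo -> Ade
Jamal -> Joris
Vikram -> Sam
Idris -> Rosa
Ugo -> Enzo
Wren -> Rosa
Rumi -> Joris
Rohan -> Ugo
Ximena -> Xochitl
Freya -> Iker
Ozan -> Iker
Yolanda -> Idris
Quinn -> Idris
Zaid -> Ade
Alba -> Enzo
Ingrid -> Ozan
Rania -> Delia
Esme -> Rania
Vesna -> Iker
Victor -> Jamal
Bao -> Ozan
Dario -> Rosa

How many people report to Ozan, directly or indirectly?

Ozan directly manages Ingrid, Bao. Ingrid has no reports. Bao has no reports. So Ozan's organization is 2 direct reports plus everyone under them: 1 + 1 = 2.

2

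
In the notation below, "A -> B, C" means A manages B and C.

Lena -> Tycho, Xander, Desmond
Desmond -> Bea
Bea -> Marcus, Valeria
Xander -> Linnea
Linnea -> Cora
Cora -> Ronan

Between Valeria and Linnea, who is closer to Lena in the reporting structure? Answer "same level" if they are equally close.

Valeria is 3 levels below Lena; Linnea is 2. Linnea is higher.

Linnea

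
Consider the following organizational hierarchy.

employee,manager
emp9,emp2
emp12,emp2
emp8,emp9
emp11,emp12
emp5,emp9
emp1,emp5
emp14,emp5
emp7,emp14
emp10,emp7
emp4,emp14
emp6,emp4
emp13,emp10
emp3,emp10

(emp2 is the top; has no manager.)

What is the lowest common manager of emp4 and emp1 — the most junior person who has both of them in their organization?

emp4's chain of managers is emp14, emp5, emp9, emp2. emp1's chain of managers is emp5, emp9, emp2. The first manager that appears in both chains is emp5.

emp5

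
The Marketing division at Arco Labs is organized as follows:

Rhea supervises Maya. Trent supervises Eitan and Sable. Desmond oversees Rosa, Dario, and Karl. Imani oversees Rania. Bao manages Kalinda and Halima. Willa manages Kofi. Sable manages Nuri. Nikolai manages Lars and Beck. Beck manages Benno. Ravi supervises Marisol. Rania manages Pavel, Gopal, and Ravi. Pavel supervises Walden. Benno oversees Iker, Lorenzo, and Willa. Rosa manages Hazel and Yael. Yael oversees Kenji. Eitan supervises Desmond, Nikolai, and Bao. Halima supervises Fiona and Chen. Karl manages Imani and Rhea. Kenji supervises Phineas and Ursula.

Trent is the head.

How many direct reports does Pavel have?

Pavel directly manages Walden. That is 1 direct report.

1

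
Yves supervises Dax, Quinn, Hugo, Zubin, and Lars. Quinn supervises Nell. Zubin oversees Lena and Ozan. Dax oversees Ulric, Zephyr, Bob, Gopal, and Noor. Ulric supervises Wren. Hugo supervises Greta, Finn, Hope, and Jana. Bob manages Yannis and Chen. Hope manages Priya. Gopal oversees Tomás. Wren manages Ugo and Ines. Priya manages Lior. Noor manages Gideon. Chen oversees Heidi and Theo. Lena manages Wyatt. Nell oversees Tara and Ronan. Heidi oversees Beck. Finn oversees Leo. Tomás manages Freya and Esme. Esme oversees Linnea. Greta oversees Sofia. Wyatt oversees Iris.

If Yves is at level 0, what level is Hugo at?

Chain from Hugo up to Yves: Hugo → Yves. That is 1 step up, so Hugo is 1 level below Yves.

1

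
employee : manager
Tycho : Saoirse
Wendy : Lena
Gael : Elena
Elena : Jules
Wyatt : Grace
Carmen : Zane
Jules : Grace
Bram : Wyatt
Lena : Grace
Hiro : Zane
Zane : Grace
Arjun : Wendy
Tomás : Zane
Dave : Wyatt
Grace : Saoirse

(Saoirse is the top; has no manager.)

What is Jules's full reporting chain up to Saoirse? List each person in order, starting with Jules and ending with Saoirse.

Jules reports to Grace. Grace reports to Saoirse. Saoirse is at the top.

Jules -> Grace -> Saoirse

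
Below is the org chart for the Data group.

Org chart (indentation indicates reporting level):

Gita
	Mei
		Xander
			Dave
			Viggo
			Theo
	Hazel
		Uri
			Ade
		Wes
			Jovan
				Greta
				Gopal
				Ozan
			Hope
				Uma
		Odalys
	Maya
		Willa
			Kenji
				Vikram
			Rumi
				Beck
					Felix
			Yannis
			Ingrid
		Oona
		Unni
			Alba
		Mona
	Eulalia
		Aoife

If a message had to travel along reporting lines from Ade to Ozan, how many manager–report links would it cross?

5

Ade is 2 levels below Hazel, and Ozan is 3 levels below Hazel (their lowest common manager). The shortest path runs up from Ade to Hazel and back down to Ozan: 2 + 3 = 5 links.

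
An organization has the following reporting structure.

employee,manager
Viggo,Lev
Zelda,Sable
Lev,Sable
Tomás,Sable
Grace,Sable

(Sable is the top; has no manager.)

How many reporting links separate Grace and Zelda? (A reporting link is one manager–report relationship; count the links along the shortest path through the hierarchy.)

2

Grace is 1 level below Sable, and Zelda is 1 level below Sable (their lowest common manager). The shortest path runs up from Grace to Sable and back down to Zelda: 1 + 1 = 2 links.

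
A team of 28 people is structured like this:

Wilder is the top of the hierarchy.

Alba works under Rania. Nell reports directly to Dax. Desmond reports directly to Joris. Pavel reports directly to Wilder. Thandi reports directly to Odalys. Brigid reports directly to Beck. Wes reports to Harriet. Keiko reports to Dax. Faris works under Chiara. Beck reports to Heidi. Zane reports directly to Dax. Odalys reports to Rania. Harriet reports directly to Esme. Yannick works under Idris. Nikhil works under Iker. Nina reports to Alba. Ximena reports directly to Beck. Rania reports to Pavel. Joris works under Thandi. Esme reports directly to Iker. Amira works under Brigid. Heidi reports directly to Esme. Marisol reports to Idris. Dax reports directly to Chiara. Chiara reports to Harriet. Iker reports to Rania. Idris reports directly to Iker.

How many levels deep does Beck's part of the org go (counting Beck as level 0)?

2

The longest chain under Beck runs Beck → Brigid → Amira, which is 2 levels below Beck.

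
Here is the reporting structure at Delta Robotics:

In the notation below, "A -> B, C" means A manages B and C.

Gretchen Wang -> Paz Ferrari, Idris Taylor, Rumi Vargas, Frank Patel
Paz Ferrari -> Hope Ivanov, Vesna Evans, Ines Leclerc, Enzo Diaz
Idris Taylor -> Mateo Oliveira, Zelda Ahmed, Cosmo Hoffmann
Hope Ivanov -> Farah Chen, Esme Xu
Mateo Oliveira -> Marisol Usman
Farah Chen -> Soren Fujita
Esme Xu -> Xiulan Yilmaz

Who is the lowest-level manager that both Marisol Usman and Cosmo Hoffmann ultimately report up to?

Idris Taylor

Marisol Usman's chain of managers is Mateo Oliveira, Idris Taylor, Gretchen Wang. Cosmo Hoffmann's chain of managers is Idris Taylor, Gretchen Wang. The first manager that appears in both chains is Idris Taylor.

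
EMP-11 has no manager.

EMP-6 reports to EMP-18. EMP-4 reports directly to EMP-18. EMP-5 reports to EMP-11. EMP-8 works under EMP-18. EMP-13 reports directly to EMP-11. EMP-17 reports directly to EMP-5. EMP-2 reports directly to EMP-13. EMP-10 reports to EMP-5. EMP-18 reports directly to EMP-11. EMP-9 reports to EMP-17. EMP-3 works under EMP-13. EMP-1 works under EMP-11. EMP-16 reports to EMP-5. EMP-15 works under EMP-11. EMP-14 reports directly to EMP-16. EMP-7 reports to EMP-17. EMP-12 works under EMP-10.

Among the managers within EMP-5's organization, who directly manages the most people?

EMP-5

Direct-report counts within EMP-5's organization: EMP-5 has 3; EMP-17 has 2; EMP-10 has 1; EMP-16 has 1. The largest is 3, held by EMP-5.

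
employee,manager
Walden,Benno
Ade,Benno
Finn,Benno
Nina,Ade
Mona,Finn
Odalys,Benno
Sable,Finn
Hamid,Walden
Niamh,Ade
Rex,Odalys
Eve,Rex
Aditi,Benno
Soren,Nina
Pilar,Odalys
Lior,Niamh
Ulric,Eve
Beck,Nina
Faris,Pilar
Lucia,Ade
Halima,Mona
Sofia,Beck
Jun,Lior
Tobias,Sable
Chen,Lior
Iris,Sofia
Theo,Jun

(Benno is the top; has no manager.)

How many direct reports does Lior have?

2

Lior directly manages Jun, Chen. That is 2 direct reports.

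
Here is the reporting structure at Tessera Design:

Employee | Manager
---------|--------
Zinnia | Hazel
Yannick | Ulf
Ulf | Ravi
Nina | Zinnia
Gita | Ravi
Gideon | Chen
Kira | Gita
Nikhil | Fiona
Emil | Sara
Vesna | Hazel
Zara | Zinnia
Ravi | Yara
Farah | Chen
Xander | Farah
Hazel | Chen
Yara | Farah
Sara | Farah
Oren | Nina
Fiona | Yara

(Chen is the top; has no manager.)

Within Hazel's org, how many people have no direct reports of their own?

The people in Hazel's organization with no one reporting to them are Vesna, Zara, Oren. That is 3.

3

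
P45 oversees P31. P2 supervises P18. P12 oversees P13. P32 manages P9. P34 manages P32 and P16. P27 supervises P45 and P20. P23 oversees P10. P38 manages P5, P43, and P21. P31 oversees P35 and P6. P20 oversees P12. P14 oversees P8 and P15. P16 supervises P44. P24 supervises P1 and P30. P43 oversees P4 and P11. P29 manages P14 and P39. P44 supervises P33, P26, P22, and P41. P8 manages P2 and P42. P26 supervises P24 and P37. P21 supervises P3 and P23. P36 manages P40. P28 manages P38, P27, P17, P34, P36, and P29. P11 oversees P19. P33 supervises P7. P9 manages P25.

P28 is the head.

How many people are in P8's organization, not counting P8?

3

P8 directly manages P2, P42. Under P2: P18 (1). P42 has no reports. So P8's organization is 2 direct reports plus everyone under them: 2 + 1 = 3.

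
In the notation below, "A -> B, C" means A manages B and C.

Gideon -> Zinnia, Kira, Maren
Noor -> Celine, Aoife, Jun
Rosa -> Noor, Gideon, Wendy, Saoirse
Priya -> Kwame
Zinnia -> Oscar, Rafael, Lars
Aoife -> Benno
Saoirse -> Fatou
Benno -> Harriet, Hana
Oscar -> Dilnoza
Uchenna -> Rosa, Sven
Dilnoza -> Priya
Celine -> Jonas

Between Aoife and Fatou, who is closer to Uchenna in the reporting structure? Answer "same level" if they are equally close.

same level

Both Aoife and Fatou are 3 levels below Uchenna.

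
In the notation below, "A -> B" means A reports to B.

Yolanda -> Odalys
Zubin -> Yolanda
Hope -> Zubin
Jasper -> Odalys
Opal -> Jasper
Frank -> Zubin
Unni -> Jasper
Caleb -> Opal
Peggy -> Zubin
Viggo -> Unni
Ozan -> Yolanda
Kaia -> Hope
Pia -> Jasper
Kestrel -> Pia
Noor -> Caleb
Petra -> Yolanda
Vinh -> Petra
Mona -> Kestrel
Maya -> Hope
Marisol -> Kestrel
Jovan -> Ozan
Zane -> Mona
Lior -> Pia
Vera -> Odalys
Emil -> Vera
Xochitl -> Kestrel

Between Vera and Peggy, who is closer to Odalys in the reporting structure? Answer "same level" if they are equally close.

Vera is 1 level below Odalys; Peggy is 3. Vera is higher.

Vera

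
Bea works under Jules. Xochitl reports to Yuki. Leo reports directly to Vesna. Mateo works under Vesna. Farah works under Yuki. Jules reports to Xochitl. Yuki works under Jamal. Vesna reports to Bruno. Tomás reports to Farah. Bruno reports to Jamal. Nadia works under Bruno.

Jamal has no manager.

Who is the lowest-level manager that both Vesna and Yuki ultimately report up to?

Vesna's chain of managers is Bruno, Jamal. Yuki's chain of managers is Jamal. The first manager that appears in both chains is Jamal.

Jamal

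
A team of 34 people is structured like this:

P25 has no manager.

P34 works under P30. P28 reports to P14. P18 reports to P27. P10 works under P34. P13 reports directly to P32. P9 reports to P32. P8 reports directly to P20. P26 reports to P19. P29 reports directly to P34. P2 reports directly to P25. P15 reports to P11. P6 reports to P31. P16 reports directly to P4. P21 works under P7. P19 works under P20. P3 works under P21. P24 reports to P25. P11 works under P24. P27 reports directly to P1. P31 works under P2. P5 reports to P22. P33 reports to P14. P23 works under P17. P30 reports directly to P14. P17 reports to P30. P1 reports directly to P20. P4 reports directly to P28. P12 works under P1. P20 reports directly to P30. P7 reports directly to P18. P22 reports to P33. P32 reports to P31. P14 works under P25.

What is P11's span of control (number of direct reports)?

1

P11 directly manages P15. That is 1 direct report.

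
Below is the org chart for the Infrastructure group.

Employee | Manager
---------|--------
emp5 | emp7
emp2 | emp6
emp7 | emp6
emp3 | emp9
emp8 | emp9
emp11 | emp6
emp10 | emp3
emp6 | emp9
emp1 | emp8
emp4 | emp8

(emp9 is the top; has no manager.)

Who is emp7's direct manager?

emp6

emp7 reports directly to emp6.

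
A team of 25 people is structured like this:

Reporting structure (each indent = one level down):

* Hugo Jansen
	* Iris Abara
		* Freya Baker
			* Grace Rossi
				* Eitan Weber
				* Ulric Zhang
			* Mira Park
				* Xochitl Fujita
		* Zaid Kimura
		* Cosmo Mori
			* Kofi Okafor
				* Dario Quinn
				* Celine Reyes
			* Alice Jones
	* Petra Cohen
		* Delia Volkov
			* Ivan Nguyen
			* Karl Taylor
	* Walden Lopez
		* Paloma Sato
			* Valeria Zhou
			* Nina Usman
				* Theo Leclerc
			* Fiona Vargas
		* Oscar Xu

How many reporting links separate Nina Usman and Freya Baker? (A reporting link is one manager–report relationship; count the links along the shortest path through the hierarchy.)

Nina Usman is 3 levels below Hugo Jansen, and Freya Baker is 2 levels below Hugo Jansen (their lowest common manager). The shortest path runs up from Nina Usman to Hugo Jansen and back down to Freya Baker: 3 + 2 = 5 links.

5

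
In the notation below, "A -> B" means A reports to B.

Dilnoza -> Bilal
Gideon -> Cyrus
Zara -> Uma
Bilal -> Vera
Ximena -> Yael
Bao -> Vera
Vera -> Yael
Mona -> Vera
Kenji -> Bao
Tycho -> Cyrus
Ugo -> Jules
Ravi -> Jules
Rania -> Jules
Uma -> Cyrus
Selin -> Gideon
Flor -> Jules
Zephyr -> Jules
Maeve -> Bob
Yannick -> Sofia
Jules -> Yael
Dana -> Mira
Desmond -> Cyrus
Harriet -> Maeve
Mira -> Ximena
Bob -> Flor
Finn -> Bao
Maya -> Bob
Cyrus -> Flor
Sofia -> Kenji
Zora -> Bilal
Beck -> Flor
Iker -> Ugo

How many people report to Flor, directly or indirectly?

12

Flor directly manages Bob, Cyrus, Beck. Under Bob: Maya, Maeve, Harriet (3). Under Cyrus: Desmond, Uma, Zara, Gideon, Selin, Tycho (6). Beck has no reports. So Flor's organization is 3 direct reports plus everyone under them: 4 + 7 + 1 = 12.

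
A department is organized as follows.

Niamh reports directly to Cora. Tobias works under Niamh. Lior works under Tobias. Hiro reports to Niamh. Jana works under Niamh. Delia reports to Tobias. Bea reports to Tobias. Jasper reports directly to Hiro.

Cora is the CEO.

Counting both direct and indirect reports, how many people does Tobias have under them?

3

Tobias directly manages Lior, Delia, Bea. Lior has no reports. Delia has no reports. Bea has no reports. So Tobias's organization is 3 direct reports plus everyone under them: 1 + 1 + 1 = 3.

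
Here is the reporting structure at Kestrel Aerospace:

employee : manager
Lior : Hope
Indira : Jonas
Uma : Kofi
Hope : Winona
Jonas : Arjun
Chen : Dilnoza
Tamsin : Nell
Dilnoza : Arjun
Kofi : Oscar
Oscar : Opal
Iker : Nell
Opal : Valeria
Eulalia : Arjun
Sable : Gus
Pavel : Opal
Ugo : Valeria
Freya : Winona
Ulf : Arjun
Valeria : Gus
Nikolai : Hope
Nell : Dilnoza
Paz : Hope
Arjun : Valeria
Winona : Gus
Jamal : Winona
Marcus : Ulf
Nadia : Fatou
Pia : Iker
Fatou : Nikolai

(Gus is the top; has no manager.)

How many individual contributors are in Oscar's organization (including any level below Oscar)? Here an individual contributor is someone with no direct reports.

The only person in Oscar's organization with no one reporting to them is Uma. That is 1.

1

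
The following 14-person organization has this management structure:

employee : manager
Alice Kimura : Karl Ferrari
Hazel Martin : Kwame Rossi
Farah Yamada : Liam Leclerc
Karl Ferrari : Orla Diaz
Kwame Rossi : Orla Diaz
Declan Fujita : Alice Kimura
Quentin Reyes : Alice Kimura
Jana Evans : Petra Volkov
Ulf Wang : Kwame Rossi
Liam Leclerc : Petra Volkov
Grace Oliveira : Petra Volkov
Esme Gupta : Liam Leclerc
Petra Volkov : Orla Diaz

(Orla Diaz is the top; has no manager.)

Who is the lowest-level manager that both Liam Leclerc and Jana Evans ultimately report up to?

Liam Leclerc's chain of managers is Petra Volkov, Orla Diaz. Jana Evans's chain of managers is Petra Volkov, Orla Diaz. The first manager that appears in both chains is Petra Volkov.

Petra Volkov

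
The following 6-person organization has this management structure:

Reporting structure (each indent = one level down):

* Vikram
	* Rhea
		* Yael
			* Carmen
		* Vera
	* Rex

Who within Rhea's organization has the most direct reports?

Rhea

Direct-report counts within Rhea's organization: Rhea has 2; Yael has 1. The largest is 2, held by Rhea.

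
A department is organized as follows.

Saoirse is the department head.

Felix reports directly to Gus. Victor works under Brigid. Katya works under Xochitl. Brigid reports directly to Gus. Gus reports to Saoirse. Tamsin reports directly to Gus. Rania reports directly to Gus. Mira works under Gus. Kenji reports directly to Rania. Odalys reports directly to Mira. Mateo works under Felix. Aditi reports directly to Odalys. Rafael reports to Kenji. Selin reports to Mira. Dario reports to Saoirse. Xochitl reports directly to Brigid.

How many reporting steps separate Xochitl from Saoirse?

3

Chain from Xochitl up to Saoirse: Xochitl → Brigid → Gus → Saoirse. That is 3 steps up, so Xochitl is 3 levels below Saoirse.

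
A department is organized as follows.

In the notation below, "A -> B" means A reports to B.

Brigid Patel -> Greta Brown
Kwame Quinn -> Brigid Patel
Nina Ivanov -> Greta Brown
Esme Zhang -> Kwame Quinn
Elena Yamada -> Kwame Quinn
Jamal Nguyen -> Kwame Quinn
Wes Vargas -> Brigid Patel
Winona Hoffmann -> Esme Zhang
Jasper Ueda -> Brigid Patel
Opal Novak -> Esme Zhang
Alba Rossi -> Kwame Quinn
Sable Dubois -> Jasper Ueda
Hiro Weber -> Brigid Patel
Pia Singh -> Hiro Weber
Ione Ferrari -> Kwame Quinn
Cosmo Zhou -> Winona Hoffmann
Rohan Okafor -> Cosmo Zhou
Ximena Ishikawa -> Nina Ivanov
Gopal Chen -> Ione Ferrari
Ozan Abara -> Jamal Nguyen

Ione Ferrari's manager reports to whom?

Ione Ferrari reports to Kwame Quinn, and Kwame Quinn reports to Brigid Patel. So Ione Ferrari's skip-level manager is Brigid Patel.

Brigid Patel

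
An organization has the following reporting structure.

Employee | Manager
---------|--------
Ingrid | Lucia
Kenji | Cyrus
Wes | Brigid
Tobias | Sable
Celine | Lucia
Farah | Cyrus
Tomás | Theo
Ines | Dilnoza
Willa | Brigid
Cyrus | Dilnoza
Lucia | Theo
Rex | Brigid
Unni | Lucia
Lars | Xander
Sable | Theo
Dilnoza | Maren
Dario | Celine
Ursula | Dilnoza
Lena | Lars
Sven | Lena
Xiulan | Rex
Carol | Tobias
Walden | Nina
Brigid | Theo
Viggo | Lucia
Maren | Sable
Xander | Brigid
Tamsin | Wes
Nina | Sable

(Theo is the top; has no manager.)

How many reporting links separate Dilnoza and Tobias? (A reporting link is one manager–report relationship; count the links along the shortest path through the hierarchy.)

3

Dilnoza is 2 levels below Sable, and Tobias is 1 level below Sable (their lowest common manager). The shortest path runs up from Dilnoza to Sable and back down to Tobias: 2 + 1 = 3 links.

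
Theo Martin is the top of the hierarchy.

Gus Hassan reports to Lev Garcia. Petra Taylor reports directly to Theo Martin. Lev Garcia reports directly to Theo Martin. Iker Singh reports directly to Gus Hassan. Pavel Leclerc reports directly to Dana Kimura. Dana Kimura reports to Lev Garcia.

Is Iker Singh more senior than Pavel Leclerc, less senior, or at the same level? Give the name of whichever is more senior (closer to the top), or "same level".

same level

Both Iker Singh and Pavel Leclerc are 3 levels below Theo Martin.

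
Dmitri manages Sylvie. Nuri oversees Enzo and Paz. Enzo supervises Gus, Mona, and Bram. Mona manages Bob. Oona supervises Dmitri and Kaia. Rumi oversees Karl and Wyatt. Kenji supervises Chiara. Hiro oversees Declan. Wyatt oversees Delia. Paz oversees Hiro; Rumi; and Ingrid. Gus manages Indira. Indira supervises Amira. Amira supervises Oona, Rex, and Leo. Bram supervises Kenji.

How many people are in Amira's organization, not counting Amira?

6

Amira directly manages Oona, Rex, Leo. Under Oona: Kaia, Dmitri, Sylvie (3). Rex has no reports. Leo has no reports. So Amira's organization is 3 direct reports plus everyone under them: 4 + 1 + 1 = 6.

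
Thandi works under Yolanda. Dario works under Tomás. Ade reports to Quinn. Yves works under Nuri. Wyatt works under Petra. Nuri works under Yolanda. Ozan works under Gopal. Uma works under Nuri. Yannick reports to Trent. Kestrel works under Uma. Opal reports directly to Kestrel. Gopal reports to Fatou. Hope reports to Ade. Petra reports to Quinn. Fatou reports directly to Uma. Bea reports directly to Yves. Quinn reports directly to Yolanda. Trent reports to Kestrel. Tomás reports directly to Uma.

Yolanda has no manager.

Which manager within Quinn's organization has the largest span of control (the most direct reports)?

Direct-report counts within Quinn's organization: Quinn has 2; Ade has 1; Petra has 1. The largest is 2, held by Quinn.

Quinn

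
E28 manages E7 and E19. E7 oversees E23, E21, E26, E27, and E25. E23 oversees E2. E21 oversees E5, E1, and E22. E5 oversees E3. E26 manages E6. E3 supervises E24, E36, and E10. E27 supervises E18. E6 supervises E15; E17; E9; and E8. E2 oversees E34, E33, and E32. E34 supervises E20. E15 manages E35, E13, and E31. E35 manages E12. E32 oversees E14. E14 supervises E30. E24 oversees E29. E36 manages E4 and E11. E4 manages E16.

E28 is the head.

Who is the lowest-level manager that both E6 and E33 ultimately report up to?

E6's chain of managers is E26, E7, E28. E33's chain of managers is E2, E23, E7, E28. The first manager that appears in both chains is E7.

E7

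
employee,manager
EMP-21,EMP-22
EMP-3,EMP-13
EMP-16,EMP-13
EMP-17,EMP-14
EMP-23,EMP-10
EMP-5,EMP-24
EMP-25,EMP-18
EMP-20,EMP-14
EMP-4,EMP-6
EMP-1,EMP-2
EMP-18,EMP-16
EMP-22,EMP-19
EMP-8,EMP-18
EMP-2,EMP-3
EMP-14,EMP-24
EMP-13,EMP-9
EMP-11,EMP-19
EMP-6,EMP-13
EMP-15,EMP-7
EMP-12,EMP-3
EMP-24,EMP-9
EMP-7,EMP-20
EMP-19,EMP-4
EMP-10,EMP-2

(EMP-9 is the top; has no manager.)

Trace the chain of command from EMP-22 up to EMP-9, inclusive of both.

EMP-22 -> EMP-19 -> EMP-4 -> EMP-6 -> EMP-13 -> EMP-9

EMP-22 reports to EMP-19. EMP-19 reports to EMP-4. EMP-4 reports to EMP-6. EMP-6 reports to EMP-13. EMP-13 reports to EMP-9. EMP-9 is at the top.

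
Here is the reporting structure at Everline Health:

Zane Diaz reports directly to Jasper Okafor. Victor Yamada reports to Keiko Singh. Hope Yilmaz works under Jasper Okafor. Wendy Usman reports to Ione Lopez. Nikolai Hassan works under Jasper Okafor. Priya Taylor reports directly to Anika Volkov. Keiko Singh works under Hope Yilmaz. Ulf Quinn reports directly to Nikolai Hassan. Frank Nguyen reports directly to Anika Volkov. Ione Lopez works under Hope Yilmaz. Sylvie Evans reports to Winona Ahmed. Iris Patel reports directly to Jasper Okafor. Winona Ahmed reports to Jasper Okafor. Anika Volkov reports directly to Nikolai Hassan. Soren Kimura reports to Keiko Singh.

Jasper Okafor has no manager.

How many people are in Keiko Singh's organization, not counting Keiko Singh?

2

Keiko Singh directly manages Victor Yamada, Soren Kimura. Victor Yamada has no reports. Soren Kimura has no reports. So Keiko Singh's organization is 2 direct reports plus everyone under them: 1 + 1 = 2.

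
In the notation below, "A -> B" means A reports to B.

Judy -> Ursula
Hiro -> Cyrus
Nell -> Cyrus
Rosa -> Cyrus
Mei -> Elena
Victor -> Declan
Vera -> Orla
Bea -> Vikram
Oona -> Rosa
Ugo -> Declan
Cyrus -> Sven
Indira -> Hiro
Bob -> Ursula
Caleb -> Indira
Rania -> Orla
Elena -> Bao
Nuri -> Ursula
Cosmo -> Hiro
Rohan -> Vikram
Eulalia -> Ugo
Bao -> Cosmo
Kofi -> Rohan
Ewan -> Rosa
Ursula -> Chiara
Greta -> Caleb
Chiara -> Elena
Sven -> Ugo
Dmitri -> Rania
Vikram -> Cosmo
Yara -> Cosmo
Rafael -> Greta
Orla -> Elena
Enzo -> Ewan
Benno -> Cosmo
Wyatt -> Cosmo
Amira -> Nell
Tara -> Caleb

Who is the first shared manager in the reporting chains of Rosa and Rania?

Cyrus

Rosa's chain of managers is Cyrus, Sven, Ugo, Declan. Rania's chain of managers is Orla, Elena, Bao, Cosmo, Hiro, Cyrus, Sven, Ugo, Declan. The first manager that appears in both chains is Cyrus.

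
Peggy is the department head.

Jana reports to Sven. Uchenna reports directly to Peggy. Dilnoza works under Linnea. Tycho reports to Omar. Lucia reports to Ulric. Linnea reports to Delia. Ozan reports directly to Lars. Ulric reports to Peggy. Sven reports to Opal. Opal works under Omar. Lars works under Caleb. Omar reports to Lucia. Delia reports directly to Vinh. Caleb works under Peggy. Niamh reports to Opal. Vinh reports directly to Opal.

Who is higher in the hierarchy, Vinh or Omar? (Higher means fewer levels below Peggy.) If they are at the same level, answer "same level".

Vinh is 5 levels below Peggy; Omar is 3. Omar is higher.

Omar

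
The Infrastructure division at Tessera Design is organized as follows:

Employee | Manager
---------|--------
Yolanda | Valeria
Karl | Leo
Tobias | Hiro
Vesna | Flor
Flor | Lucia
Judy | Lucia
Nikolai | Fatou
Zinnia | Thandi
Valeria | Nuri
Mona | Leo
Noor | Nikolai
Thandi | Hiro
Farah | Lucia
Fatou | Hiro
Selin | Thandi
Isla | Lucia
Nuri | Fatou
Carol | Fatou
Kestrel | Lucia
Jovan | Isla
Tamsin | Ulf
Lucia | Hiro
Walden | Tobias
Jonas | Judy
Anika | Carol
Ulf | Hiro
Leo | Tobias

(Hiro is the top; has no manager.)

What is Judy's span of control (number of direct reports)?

Judy directly manages Jonas. That is 1 direct report.

1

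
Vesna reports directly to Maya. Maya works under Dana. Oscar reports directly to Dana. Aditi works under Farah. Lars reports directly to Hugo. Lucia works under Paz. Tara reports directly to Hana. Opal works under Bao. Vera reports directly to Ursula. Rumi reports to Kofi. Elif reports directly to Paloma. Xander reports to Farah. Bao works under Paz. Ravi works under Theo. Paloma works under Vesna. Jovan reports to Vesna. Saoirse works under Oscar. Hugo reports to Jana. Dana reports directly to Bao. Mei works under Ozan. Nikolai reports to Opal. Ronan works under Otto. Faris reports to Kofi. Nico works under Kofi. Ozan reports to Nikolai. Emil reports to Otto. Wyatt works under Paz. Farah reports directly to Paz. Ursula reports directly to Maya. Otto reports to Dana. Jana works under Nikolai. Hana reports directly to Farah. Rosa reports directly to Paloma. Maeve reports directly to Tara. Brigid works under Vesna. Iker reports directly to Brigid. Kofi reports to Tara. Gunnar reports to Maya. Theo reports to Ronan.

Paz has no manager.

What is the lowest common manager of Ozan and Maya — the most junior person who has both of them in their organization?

Ozan's chain of managers is Nikolai, Opal, Bao, Paz. Maya's chain of managers is Dana, Bao, Paz. The first manager that appears in both chains is Bao.

Bao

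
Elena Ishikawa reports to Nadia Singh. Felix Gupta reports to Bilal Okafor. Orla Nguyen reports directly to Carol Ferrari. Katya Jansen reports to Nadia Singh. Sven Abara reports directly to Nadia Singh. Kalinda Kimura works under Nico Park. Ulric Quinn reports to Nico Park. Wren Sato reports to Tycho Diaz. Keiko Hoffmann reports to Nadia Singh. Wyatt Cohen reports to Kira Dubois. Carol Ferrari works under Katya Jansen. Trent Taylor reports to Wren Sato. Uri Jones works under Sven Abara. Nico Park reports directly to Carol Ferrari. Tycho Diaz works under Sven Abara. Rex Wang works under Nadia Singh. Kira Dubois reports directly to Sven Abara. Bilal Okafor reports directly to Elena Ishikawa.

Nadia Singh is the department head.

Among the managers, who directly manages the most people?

Direct-report counts: Nadia Singh has 5; Elena Ishikawa has 1; Bilal Okafor has 1; Katya Jansen has 1; Carol Ferrari has 2; Nico Park has 2; Sven Abara has 3; Tycho Diaz has 1; Wren Sato has 1; Kira Dubois has 1. The largest is 5, held by Nadia Singh.

Nadia Singh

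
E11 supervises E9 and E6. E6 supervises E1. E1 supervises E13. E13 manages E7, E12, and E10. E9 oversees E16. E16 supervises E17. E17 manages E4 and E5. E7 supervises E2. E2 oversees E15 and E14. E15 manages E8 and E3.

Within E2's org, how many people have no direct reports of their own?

3

The people in E2's organization with no one reporting to them are E3, E8, E14. That is 3.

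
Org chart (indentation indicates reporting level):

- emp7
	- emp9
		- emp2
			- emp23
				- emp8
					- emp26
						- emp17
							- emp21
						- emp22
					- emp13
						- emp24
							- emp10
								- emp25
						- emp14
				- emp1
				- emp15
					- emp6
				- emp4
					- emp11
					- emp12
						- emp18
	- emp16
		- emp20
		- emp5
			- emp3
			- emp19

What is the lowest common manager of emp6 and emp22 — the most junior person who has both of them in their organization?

emp6's chain of managers is emp15, emp23, emp2, emp9, emp7. emp22's chain of managers is emp26, emp8, emp23, emp2, emp9, emp7. The first manager that appears in both chains is emp23.

emp23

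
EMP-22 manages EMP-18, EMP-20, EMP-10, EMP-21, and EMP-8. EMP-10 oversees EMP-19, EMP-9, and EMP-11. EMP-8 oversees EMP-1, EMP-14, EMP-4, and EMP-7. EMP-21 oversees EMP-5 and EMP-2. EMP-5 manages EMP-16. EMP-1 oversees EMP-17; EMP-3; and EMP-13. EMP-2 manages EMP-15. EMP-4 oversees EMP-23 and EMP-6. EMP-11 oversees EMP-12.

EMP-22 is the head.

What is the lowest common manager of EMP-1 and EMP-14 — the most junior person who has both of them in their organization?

EMP-8

EMP-1's chain of managers is EMP-8, EMP-22. EMP-14's chain of managers is EMP-8, EMP-22. The first manager that appears in both chains is EMP-8.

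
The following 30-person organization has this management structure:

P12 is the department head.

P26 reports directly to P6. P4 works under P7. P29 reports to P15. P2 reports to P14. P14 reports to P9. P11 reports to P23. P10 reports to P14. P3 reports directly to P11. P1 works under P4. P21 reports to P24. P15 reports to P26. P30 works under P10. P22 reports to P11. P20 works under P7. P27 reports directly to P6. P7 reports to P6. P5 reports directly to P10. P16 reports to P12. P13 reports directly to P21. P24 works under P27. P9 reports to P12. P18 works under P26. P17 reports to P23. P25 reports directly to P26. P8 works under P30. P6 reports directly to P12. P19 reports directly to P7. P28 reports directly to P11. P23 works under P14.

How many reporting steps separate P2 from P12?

3

Chain from P2 up to P12: P2 → P14 → P9 → P12. That is 3 steps up, so P2 is 3 levels below P12.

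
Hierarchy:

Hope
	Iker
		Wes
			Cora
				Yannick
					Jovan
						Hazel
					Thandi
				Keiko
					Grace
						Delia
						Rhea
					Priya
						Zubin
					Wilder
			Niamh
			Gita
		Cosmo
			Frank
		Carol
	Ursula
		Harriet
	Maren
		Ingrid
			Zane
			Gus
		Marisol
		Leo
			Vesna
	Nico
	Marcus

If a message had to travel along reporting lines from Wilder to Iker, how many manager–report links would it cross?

Wilder is in Iker's organization: the chain from Wilder up to Iker is Wilder → Keiko → Cora → Wes → Iker, which is 4 links.

4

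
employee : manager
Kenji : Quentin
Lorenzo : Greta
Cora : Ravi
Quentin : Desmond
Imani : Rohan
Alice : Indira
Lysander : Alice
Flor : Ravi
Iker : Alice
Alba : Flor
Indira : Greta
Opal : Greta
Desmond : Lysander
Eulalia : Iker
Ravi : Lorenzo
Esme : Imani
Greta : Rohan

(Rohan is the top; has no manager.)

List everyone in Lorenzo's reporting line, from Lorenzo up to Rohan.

Lorenzo -> Greta -> Rohan

Lorenzo reports to Greta. Greta reports to Rohan. Rohan is at the top.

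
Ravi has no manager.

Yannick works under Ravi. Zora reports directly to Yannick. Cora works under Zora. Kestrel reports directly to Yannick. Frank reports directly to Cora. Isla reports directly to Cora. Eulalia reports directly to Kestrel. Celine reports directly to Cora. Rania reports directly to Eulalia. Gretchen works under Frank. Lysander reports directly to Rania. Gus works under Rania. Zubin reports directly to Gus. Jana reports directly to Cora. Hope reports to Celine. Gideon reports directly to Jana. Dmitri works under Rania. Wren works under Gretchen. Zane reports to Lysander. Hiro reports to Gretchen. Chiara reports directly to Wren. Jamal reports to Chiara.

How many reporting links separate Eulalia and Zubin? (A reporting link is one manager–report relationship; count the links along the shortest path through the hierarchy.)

3

Zubin is in Eulalia's organization: the chain from Zubin up to Eulalia is Zubin → Gus → Rania → Eulalia, which is 3 links.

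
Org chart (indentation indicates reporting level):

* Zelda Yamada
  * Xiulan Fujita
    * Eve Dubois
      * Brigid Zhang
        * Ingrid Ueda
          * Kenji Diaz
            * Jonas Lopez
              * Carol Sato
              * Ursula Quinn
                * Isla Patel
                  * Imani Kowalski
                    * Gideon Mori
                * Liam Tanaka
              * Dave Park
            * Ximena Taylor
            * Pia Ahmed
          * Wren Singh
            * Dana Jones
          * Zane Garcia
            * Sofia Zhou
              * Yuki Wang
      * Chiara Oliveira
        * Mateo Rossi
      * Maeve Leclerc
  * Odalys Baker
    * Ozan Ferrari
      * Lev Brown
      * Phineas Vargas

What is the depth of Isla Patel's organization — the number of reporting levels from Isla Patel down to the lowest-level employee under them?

2

The longest chain under Isla Patel runs Isla Patel → Imani Kowalski → Gideon Mori, which is 2 levels below Isla Patel.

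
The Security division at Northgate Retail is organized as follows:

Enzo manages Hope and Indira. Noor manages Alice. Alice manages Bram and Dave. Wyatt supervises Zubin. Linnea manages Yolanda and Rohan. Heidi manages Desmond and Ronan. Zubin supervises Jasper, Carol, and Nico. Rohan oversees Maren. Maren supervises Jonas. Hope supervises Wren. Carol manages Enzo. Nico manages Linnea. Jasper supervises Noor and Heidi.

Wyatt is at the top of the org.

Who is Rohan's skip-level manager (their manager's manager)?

Rohan reports to Linnea, and Linnea reports to Nico. So Rohan's skip-level manager is Nico.

Nico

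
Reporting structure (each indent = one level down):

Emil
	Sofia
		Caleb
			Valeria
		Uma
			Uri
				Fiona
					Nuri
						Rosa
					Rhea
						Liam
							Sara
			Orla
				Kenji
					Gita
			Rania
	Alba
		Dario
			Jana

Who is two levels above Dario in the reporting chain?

Dario reports to Alba, and Alba reports to Emil. So Dario's skip-level manager is Emil.

Emil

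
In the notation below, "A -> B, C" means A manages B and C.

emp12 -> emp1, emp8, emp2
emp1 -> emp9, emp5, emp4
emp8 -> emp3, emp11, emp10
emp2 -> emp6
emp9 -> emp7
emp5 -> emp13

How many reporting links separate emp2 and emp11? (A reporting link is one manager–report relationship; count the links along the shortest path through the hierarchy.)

emp2 is 1 level below emp12, and emp11 is 2 levels below emp12 (their lowest common manager). The shortest path runs up from emp2 to emp12 and back down to emp11: 1 + 2 = 3 links.

3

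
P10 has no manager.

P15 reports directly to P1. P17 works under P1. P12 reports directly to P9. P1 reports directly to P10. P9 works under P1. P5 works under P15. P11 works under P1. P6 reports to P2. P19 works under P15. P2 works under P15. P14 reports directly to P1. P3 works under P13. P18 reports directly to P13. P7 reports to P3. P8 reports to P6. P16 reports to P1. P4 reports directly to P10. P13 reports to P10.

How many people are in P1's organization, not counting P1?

12

P1 directly manages P17, P15, P16, P9, P14, P11. P17 has no reports. Under P15: P19, P2, P6, P8, P5 (5). P16 has no reports. Under P9: P12 (1). P14 has no reports. P11 has no reports. So P1's organization is 6 direct reports plus everyone under them: 1 + 6 + 1 + 2 + 1 + 1 = 12.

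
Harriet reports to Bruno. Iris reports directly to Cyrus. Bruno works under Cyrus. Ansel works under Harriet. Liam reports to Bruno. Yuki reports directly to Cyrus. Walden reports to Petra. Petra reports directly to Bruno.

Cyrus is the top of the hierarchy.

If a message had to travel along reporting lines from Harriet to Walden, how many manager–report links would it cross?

Harriet is 1 level below Bruno, and Walden is 2 levels below Bruno (their lowest common manager). The shortest path runs up from Harriet to Bruno and back down to Walden: 1 + 2 = 3 links.

3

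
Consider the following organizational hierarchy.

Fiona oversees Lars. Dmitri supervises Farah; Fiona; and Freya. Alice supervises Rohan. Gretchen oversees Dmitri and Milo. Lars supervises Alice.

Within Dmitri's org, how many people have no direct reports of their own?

The people in Dmitri's organization with no one reporting to them are Freya, Rohan, Farah. That is 3.

3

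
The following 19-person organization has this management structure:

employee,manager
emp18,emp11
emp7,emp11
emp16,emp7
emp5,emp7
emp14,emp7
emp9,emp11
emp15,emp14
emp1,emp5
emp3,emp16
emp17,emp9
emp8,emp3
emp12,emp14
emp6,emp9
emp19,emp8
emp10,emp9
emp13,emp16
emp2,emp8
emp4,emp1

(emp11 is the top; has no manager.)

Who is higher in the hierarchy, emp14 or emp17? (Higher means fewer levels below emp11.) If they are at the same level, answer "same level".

Both emp14 and emp17 are 2 levels below emp11.

same level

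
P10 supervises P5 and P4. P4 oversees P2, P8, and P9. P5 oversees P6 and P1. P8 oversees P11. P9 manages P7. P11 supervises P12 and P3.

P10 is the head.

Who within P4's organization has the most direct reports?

P4

Direct-report counts within P4's organization: P4 has 3; P9 has 1; P8 has 1; P11 has 2. The largest is 3, held by P4.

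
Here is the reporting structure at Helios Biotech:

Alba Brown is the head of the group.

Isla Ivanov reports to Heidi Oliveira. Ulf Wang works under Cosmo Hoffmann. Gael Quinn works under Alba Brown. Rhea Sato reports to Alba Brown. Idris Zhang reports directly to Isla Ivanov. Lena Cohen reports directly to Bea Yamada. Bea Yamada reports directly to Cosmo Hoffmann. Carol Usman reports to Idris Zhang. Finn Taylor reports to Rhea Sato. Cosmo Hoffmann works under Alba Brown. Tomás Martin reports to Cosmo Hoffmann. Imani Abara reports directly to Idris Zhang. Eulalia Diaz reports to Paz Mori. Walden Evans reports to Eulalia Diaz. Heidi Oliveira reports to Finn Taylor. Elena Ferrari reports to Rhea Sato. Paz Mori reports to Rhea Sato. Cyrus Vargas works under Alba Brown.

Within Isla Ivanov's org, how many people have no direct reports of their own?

The people in Isla Ivanov's organization with no one reporting to them are Imani Abara, Carol Usman. That is 2.

2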